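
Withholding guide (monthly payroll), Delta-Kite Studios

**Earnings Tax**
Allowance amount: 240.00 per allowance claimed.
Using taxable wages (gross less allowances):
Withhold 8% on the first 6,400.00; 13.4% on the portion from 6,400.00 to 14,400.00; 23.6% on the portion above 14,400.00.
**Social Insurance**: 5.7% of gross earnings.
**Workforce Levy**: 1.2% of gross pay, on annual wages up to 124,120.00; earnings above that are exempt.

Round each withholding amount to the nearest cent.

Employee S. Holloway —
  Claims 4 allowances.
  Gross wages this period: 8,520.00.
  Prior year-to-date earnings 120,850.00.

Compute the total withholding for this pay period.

Earnings Tax: taxable = 8,520.00 − 4×240.00 = 7,560.00
  512.00 + 13.4% × (7,560.00 − 6,400.00) = 512.00 + 13.4% × 1,160.00 = 667.44
Social Insurance: 5.7% × 8,520.00 = 485.64
Workforce Levy: cap 124,120.00 − YTD 120,850.00 = 3,270.00 subject; 1.2% × 3,270.00 = 39.24
Total: 667.44 + 485.64 + 39.24 = 1,192.32

1,192.32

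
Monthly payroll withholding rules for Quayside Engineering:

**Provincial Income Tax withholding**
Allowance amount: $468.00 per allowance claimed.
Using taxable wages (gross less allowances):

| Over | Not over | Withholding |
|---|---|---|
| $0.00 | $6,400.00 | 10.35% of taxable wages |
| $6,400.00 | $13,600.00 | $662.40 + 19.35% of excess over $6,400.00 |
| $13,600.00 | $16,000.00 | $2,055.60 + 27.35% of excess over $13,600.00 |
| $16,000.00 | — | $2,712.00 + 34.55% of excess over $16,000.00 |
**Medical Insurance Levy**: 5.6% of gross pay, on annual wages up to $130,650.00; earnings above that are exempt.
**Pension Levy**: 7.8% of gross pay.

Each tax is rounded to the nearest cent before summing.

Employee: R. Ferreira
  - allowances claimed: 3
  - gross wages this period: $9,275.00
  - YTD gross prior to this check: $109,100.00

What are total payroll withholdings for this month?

Provincial Income Tax: taxable = $9,275.00 − 3×$468.00 = $7,871.00
  $662.40 + 19.35% × ($7,871.00 − $6,400.00) = $662.40 + 19.35% × $1,471.00 = $947.04
Medical Insurance Levy: 5.6% × $9,275.00 = $519.40
Pension Levy: 7.8% × $9,275.00 = $723.45
Total: $947.04 + $519.40 + $723.45 = $2,189.89

$2,189.89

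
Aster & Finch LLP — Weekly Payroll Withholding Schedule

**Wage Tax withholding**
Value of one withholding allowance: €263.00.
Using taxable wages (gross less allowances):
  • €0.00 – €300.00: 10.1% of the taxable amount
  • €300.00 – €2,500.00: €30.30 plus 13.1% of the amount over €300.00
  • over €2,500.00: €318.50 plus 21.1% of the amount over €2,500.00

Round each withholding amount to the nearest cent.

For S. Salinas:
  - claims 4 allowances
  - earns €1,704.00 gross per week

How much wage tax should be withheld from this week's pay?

€76.41

Wage Tax: taxable = €1,704.00 − 4×€263.00 = €652.00
  €30.30 + 13.1% × (€652.00 − €300.00) = €30.30 + 13.1% × €352.00 = €76.41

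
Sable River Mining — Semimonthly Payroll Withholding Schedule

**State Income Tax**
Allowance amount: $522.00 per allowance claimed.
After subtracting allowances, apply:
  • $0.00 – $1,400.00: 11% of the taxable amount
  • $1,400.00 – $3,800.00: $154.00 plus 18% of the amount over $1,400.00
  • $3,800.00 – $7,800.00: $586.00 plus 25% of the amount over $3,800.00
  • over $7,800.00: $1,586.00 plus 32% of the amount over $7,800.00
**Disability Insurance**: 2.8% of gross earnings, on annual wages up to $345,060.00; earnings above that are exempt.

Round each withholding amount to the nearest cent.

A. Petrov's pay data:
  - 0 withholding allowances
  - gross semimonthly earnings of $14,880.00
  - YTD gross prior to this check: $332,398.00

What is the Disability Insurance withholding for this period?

$354.54

Disability Insurance: cap $345,060.00 − YTD $332,398.00 = $12,662.00 subject; 2.8% × $12,662.00 = $354.54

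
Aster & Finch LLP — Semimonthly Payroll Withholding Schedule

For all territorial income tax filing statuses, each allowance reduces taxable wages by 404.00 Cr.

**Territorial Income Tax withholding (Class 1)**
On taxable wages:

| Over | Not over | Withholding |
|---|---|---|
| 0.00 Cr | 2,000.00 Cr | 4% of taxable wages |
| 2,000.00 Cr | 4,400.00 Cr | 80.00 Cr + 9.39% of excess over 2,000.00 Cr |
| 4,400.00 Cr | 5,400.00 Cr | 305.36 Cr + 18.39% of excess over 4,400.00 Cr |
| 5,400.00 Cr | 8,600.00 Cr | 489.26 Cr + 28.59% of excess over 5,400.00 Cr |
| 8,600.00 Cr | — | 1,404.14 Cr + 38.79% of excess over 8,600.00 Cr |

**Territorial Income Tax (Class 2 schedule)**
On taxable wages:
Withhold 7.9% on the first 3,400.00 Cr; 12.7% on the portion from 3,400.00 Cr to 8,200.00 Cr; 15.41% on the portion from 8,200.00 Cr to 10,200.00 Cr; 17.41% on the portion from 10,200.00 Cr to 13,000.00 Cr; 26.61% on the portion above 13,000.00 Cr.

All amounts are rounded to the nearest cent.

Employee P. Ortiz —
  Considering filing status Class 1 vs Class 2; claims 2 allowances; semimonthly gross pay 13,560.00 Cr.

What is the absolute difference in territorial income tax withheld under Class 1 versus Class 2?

1,384.00 Cr

Territorial Income Tax (Class 1): taxable = 13,560.00 Cr − 2×404.00 Cr = 12,752.00 Cr
  1,404.14 Cr + 38.79% × (12,752.00 Cr − 8,600.00 Cr) = 1,404.14 Cr + 38.79% × 4,152.00 Cr = 3,014.70 Cr
Territorial Income Tax (Class 2): taxable = 13,560.00 Cr − 2×404.00 Cr = 12,752.00 Cr
  1,186.40 Cr + 17.41% × (12,752.00 Cr − 10,200.00 Cr) = 1,186.40 Cr + 17.41% × 2,552.00 Cr = 1,630.70 Cr
Difference: |3,014.70 Cr − 1,630.70 Cr| = 1,384.00 Cr (higher under Class 1)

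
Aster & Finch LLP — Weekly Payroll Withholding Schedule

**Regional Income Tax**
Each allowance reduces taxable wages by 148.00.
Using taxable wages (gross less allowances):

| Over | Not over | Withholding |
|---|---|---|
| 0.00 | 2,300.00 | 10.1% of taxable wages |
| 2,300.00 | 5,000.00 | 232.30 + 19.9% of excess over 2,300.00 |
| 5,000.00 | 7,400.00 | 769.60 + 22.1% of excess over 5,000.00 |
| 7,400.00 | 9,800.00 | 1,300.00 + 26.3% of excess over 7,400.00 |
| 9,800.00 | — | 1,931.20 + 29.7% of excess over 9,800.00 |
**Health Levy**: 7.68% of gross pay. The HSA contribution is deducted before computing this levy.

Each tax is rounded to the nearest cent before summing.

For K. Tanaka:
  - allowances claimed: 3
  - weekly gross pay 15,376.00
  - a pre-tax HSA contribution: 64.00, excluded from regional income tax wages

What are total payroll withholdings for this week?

Regional Income Tax: taxable = 15,376.00 − 64.00 − 3×148.00 = 14,868.00
  1,931.20 + 29.7% × (14,868.00 − 9,800.00) = 1,931.20 + 29.7% × 5,068.00 = 3,436.40
Health Levy: 7.68% × 15,312.00 = 1,175.96
Total: 3,436.40 + 1,175.96 = 4,612.36

4,612.36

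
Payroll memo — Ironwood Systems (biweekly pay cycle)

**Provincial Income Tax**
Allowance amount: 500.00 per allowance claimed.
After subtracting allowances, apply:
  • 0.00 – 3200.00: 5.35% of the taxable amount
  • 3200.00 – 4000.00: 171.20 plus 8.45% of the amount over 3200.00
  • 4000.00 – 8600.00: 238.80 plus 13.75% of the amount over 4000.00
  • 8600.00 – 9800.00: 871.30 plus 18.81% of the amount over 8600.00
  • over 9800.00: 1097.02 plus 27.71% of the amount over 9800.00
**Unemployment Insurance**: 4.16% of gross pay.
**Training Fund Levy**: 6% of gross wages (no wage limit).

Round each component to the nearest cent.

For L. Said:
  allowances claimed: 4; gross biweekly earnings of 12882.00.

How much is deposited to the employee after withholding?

10176.35

Provincial Income Tax: taxable = 12882.00 − 4×500.00 = 10882.00
  1097.02 + 27.71% × (10882.00 − 9800.00) = 1097.02 + 27.71% × 1082.00 = 1396.84
Unemployment Insurance: 4.16% × 12882.00 = 535.89
Training Fund Levy: 6% × 12882.00 = 772.92
Total withheld: 1396.84 + 535.89 + 772.92 = 2705.65
Net pay: 12882.00 − 2705.65 = 10176.35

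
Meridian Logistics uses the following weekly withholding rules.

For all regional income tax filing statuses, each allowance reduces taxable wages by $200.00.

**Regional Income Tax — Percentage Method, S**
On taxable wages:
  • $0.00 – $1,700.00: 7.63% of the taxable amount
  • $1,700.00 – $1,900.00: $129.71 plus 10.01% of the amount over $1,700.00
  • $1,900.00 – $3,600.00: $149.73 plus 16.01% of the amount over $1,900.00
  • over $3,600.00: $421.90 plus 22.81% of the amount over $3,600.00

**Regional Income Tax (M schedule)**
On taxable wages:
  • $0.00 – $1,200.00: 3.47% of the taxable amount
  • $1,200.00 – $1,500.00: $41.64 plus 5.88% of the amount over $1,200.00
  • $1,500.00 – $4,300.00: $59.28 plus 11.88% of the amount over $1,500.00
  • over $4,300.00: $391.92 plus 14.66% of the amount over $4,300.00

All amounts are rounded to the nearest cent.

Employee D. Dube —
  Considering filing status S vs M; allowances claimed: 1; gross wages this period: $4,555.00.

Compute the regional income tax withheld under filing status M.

Regional Income Tax (M): taxable = $4,555.00 − 1×$200.00 = $4,355.00
  $391.92 + 14.66% × ($4,355.00 − $4,300.00) = $391.92 + 14.66% × $55.00 = $399.98

$399.98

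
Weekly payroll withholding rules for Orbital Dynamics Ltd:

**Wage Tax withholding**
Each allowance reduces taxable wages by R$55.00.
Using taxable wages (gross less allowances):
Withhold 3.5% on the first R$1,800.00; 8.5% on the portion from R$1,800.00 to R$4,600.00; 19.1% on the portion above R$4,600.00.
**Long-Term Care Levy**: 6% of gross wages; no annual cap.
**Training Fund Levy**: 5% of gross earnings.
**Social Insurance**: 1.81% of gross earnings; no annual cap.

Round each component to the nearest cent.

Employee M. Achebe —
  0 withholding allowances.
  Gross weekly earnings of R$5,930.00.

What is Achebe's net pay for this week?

Wage Tax: taxable = R$5,930.00
  R$301.00 + 19.1% × (R$5,930.00 − R$4,600.00) = R$301.00 + 19.1% × R$1,330.00 = R$555.03
Long-Term Care Levy: 6% × R$5,930.00 = R$355.80
Training Fund Levy: 5% × R$5,930.00 = R$296.50
Social Insurance: 1.81% × R$5,930.00 = R$107.33
Total withheld: R$555.03 + R$355.80 + R$296.50 + R$107.33 = R$1,314.66
Net pay: R$5,930.00 − R$1,314.66 = R$4,615.34

R$4,615.34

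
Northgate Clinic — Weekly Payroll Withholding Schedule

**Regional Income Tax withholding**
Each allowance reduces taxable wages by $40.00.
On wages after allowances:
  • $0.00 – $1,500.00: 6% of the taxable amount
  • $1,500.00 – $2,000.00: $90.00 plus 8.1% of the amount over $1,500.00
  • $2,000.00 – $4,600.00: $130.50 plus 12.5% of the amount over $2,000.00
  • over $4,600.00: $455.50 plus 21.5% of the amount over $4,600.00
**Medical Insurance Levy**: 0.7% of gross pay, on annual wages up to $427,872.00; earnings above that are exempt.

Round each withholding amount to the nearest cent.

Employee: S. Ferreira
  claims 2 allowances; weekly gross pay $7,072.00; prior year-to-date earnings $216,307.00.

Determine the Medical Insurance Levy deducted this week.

Medical Insurance Levy: 0.7% × $7,072.00 = $49.50

$49.50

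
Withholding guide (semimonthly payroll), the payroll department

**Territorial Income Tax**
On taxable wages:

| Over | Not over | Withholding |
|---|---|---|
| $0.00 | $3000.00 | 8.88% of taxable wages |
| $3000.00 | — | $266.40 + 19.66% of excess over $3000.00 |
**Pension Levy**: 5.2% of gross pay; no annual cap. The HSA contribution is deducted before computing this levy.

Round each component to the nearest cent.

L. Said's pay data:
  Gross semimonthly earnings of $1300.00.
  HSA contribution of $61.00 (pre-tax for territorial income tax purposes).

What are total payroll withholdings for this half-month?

$174.45

Territorial Income Tax: taxable = $1300.00 − $61.00 = $1239.00
  8.88% × $1239.00 = $110.02
Pension Levy: 5.2% × $1239.00 = $64.43
Total: $110.02 + $64.43 = $174.45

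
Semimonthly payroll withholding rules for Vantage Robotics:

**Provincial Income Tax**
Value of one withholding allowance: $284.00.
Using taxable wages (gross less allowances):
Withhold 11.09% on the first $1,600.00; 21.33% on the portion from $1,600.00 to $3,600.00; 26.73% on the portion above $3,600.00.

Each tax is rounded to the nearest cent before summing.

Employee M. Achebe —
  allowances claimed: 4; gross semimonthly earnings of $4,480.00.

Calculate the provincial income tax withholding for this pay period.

Provincial Income Tax: taxable = $4,480.00 − 4×$284.00 = $3,344.00
  $177.44 + 21.33% × ($3,344.00 − $1,600.00) = $177.44 + 21.33% × $1,744.00 = $549.44

$549.44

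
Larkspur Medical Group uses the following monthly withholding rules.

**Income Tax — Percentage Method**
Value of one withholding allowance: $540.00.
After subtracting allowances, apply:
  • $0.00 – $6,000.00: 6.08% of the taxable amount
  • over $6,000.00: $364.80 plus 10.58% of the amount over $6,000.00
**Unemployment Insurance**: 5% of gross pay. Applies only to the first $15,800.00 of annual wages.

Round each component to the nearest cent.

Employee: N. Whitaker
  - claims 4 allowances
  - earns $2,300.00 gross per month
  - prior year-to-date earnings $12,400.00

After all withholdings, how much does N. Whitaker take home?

Income Tax: taxable = $2,300.00 − 4×$540.00 = $140.00
  6.08% × $140.00 = $8.51
Unemployment Insurance: 5% × $2,300.00 = $115.00
Total withheld: $8.51 + $115.00 = $123.51
Net pay: $2,300.00 − $123.51 = $2,176.49

$2,176.49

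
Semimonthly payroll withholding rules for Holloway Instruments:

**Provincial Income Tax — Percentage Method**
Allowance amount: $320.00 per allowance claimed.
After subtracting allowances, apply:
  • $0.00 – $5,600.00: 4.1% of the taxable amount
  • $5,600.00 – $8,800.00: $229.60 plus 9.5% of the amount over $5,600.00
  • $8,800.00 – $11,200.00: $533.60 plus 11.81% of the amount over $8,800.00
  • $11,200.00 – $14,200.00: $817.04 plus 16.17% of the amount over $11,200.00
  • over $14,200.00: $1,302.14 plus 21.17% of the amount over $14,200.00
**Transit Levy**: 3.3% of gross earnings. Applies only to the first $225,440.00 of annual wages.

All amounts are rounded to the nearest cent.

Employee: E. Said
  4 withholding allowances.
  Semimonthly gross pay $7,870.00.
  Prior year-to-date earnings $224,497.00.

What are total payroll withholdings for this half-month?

Provincial Income Tax: taxable = $7,870.00 − 4×$320.00 = $6,590.00
  $229.60 + 9.5% × ($6,590.00 − $5,600.00) = $229.60 + 9.5% × $990.00 = $323.65
Transit Levy: cap $225,440.00 − YTD $224,497.00 = $943.00 subject; 3.3% × $943.00 = $31.12
Total: $323.65 + $31.12 = $354.77

$354.77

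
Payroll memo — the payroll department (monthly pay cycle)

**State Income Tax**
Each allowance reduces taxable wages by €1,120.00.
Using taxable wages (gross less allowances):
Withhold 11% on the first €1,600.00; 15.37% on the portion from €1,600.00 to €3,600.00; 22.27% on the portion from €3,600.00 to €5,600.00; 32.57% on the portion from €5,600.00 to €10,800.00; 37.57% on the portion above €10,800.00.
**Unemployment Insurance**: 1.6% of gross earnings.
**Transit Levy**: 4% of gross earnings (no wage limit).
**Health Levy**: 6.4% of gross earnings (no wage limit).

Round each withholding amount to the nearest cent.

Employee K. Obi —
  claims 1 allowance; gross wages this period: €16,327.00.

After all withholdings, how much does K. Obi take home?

State Income Tax: taxable = €16,327.00 − 1×€1,120.00 = €15,207.00
  €2,622.44 + 37.57% × (€15,207.00 − €10,800.00) = €2,622.44 + 37.57% × €4,407.00 = €4,278.15
Unemployment Insurance: 1.6% × €16,327.00 = €261.23
Transit Levy: 4% × €16,327.00 = €653.08
Health Levy: 6.4% × €16,327.00 = €1,044.93
Total withheld: €4,278.15 + €261.23 + €653.08 + €1,044.93 = €6,237.39
Net pay: €16,327.00 − €6,237.39 = €10,089.61

€10,089.61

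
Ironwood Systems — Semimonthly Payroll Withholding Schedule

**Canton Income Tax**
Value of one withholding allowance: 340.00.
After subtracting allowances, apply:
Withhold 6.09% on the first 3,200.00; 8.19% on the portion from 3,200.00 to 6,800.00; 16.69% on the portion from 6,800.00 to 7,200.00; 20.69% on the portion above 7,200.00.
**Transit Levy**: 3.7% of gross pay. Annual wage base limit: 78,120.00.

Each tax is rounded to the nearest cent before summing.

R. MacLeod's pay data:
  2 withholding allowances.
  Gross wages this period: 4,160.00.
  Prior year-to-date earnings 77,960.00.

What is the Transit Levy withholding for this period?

5.92

Transit Levy: cap 78,120.00 − YTD 77,960.00 = 160.00 subject; 3.7% × 160.00 = 5.92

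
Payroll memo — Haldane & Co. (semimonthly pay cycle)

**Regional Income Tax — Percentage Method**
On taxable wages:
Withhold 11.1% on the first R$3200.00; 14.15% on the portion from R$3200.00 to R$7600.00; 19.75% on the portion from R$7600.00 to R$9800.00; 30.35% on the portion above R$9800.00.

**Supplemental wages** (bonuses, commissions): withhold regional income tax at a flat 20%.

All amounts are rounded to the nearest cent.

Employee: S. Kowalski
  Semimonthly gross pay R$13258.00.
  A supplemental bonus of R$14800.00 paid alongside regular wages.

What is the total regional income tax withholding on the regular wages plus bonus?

R$5421.80

Regional Income Tax: taxable = R$13258.00
  R$1412.30 + 30.35% × (R$13258.00 − R$9800.00) = R$1412.30 + 30.35% × R$3458.00 = R$2461.80
Supplemental (20% flat on bonus): 20% × R$14800.00 = R$2960.00
Total regional income tax: R$2461.80 + R$2960.00 = R$5421.80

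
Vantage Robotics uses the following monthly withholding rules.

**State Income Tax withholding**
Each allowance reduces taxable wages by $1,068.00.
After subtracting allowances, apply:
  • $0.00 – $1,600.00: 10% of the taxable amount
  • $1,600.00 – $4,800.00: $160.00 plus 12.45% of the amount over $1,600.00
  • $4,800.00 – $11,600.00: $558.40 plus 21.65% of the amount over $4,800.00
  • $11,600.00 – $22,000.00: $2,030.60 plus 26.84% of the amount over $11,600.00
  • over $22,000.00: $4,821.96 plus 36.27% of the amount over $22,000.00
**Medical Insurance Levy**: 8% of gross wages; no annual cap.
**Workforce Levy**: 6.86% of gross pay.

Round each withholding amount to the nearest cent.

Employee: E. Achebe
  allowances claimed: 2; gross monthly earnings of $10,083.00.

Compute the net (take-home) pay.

State Income Tax: taxable = $10,083.00 − 2×$1,068.00 = $7,947.00
  $558.40 + 21.65% × ($7,947.00 − $4,800.00) = $558.40 + 21.65% × $3,147.00 = $1,239.73
Medical Insurance Levy: 8% × $10,083.00 = $806.64
Workforce Levy: 6.86% × $10,083.00 = $691.69
Total withheld: $1,239.73 + $806.64 + $691.69 = $2,738.06
Net pay: $10,083.00 − $2,738.06 = $7,344.94

$7,344.94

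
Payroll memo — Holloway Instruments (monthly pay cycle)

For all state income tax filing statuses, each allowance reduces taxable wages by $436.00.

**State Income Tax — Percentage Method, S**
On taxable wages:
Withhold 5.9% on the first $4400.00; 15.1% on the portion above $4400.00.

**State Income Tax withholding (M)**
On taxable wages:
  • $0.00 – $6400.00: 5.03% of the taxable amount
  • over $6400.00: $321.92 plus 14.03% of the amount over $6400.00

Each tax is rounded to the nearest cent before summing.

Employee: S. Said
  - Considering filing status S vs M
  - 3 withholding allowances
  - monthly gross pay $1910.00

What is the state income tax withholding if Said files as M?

$30.28

State Income Tax (M): taxable = $1910.00 − 3×$436.00 = $602.00
  5.03% × $602.00 = $30.28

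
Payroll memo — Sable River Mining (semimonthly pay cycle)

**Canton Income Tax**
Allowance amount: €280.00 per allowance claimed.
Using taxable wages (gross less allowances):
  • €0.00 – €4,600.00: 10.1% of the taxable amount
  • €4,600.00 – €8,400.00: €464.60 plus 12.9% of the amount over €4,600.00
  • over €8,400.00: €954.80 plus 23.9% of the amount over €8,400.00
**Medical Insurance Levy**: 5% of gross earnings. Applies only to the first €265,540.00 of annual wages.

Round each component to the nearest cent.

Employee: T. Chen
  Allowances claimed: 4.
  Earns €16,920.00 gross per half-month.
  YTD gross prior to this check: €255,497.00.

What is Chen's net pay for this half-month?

€13,694.45

Canton Income Tax: taxable = €16,920.00 − 4×€280.00 = €15,800.00
  €954.80 + 23.9% × (€15,800.00 − €8,400.00) = €954.80 + 23.9% × €7,400.00 = €2,723.40
Medical Insurance Levy: cap €265,540.00 − YTD €255,497.00 = €10,043.00 subject; 5% × €10,043.00 = €502.15
Total withheld: €2,723.40 + €502.15 = €3,225.55
Net pay: €16,920.00 − €3,225.55 = €13,694.45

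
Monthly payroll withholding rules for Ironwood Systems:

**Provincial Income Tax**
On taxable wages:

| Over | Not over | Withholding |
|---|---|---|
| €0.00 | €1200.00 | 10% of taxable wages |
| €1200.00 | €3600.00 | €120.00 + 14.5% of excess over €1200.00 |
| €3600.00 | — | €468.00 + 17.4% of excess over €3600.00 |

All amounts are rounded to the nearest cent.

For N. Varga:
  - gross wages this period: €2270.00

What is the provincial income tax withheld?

Provincial Income Tax: taxable = €2270.00
  €120.00 + 14.5% × (€2270.00 − €1200.00) = €120.00 + 14.5% × €1070.00 = €275.15

€275.15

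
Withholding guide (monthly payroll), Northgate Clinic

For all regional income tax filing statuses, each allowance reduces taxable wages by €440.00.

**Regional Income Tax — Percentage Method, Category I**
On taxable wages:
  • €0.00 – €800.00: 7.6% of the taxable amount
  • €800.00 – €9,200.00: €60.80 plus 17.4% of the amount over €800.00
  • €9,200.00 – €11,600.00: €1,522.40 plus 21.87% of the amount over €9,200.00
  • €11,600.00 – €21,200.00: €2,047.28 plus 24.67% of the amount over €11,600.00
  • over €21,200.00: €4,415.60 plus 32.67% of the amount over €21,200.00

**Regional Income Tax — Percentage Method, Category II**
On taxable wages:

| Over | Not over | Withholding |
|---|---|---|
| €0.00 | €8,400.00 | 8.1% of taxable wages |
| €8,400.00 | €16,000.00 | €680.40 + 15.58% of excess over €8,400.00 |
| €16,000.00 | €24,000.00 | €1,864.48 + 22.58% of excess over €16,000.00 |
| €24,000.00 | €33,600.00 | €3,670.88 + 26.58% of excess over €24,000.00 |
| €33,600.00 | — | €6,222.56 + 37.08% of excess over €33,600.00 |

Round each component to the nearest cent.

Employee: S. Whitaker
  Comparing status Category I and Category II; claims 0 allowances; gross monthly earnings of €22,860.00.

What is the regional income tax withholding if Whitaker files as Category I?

€4,957.92

Regional Income Tax (Category I): taxable = €22,860.00
  €4,415.60 + 32.67% × (€22,860.00 − €21,200.00) = €4,415.60 + 32.67% × €1,660.00 = €4,957.92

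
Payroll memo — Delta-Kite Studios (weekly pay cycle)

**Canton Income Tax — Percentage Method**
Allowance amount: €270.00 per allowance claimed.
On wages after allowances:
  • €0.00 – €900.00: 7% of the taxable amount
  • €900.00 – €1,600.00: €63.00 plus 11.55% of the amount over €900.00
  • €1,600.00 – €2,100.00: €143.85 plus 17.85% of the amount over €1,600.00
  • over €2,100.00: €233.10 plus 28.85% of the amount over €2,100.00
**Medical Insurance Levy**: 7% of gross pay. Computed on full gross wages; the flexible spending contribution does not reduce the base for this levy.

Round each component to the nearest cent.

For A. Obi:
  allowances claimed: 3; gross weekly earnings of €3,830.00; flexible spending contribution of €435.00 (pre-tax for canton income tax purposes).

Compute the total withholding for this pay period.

€641.12

Canton Income Tax: taxable = €3,830.00 − €435.00 − 3×€270.00 = €2,585.00
  €233.10 + 28.85% × (€2,585.00 − €2,100.00) = €233.10 + 28.85% × €485.00 = €373.02
Medical Insurance Levy: 7% × €3,830.00 = €268.10
Total: €373.02 + €268.10 = €641.12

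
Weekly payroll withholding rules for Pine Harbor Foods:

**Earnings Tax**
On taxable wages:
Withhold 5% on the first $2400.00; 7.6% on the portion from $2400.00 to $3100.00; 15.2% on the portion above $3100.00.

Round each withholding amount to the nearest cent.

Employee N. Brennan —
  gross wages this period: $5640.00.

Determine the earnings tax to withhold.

Earnings Tax: taxable = $5640.00
  $173.20 + 15.2% × ($5640.00 − $3100.00) = $173.20 + 15.2% × $2540.00 = $559.28

$559.28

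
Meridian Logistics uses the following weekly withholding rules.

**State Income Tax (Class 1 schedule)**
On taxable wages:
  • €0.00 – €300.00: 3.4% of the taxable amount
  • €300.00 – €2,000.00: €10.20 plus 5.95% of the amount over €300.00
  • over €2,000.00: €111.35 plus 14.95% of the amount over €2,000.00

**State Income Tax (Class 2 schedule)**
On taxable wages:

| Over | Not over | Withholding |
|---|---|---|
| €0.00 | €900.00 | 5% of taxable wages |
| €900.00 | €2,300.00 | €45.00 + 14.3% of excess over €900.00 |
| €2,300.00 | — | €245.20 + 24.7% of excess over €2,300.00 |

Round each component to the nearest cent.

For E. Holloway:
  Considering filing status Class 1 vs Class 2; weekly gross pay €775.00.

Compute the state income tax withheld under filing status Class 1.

€38.46

State Income Tax (Class 1): taxable = €775.00
  €10.20 + 5.95% × (€775.00 − €300.00) = €10.20 + 5.95% × €475.00 = €38.46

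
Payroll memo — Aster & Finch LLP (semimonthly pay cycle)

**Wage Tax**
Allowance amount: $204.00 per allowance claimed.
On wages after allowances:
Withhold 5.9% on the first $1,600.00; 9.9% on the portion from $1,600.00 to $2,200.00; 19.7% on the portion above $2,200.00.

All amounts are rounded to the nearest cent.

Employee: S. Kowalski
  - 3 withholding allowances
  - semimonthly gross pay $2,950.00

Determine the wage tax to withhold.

$180.99

Wage Tax: taxable = $2,950.00 − 3×$204.00 = $2,338.00
  $153.80 + 19.7% × ($2,338.00 − $2,200.00) = $153.80 + 19.7% × $138.00 = $180.99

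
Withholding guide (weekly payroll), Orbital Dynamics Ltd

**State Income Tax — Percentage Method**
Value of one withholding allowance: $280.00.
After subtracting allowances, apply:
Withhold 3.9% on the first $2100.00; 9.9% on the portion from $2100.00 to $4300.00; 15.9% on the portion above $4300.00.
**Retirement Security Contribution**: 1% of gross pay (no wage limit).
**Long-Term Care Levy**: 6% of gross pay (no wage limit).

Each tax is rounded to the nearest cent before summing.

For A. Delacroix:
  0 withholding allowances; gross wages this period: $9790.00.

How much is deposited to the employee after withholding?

State Income Tax: taxable = $9790.00
  $299.70 + 15.9% × ($9790.00 − $4300.00) = $299.70 + 15.9% × $5490.00 = $1172.61
Retirement Security Contribution: 1% × $9790.00 = $97.90
Long-Term Care Levy: 6% × $9790.00 = $587.40
Total withheld: $1172.61 + $97.90 + $587.40 = $1857.91
Net pay: $9790.00 − $1857.91 = $7932.09

$7932.09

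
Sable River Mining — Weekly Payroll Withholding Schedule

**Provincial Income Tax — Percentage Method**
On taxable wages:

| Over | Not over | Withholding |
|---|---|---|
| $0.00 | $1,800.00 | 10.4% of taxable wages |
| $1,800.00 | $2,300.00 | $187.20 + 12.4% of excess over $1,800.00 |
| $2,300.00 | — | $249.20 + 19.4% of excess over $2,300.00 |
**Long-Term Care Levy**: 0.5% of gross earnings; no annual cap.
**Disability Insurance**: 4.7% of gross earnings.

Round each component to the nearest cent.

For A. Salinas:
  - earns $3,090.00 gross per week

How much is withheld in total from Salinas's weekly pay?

$563.14

Provincial Income Tax: taxable = $3,090.00
  $249.20 + 19.4% × ($3,090.00 − $2,300.00) = $249.20 + 19.4% × $790.00 = $402.46
Long-Term Care Levy: 0.5% × $3,090.00 = $15.45
Disability Insurance: 4.7% × $3,090.00 = $145.23
Total: $402.46 + $15.45 + $145.23 = $563.14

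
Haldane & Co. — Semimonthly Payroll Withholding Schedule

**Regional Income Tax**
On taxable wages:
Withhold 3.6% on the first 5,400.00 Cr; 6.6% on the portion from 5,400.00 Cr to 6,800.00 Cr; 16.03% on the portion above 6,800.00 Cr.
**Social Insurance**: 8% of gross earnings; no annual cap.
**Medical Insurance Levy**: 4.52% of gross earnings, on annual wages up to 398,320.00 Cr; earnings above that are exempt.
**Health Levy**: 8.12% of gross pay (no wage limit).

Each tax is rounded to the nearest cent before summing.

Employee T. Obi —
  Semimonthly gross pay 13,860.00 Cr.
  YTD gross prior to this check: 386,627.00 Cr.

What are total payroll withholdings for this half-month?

4,181.27 Cr

Regional Income Tax: taxable = 13,860.00 Cr
  286.80 Cr + 16.03% × (13,860.00 Cr − 6,800.00 Cr) = 286.80 Cr + 16.03% × 7,060.00 Cr = 1,418.52 Cr
Social Insurance: 8% × 13,860.00 Cr = 1,108.80 Cr
Medical Insurance Levy: cap 398,320.00 Cr − YTD 386,627.00 Cr = 11,693.00 Cr subject; 4.52% × 11,693.00 Cr = 528.52 Cr
Health Levy: 8.12% × 13,860.00 Cr = 1,125.43 Cr
Total: 1,418.52 Cr + 1,108.80 Cr + 528.52 Cr + 1,125.43 Cr = 4,181.27 Cr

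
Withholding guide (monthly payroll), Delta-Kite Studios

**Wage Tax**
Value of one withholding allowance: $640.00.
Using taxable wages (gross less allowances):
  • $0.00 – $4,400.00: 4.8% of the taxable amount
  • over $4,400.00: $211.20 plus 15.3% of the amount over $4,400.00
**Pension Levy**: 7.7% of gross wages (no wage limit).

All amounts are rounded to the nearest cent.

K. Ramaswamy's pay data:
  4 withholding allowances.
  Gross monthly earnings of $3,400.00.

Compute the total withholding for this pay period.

Wage Tax: taxable = $3,400.00 − 4×$640.00 = $840.00
  4.8% × $840.00 = $40.32
Pension Levy: 7.7% × $3,400.00 = $261.80
Total: $40.32 + $261.80 = $302.12

$302.12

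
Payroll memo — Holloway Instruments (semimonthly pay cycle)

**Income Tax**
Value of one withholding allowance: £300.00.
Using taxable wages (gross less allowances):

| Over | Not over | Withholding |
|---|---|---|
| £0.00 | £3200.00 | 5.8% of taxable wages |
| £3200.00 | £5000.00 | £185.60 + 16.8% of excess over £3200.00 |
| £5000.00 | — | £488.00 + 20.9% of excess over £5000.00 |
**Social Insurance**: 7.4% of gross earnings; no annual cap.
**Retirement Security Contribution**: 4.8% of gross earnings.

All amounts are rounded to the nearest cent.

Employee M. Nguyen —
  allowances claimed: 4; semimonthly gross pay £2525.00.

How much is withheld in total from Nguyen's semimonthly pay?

Income Tax: taxable = £2525.00 − 4×£300.00 = £1325.00
  5.8% × £1325.00 = £76.85
Social Insurance: 7.4% × £2525.00 = £186.85
Retirement Security Contribution: 4.8% × £2525.00 = £121.20
Total: £76.85 + £186.85 + £121.20 = £384.90

£384.90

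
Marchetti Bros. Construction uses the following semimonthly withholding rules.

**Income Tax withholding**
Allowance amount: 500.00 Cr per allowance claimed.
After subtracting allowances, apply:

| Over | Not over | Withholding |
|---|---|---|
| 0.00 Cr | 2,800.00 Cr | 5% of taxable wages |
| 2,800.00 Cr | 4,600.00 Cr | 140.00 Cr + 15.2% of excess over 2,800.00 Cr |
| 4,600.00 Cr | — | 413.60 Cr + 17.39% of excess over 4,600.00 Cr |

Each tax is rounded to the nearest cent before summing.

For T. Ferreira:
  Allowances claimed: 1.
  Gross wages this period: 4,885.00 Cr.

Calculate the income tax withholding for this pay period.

Income Tax: taxable = 4,885.00 Cr − 1×500.00 Cr = 4,385.00 Cr
  140.00 Cr + 15.2% × (4,385.00 Cr − 2,800.00 Cr) = 140.00 Cr + 15.2% × 1,585.00 Cr = 380.92 Cr

380.92 Cr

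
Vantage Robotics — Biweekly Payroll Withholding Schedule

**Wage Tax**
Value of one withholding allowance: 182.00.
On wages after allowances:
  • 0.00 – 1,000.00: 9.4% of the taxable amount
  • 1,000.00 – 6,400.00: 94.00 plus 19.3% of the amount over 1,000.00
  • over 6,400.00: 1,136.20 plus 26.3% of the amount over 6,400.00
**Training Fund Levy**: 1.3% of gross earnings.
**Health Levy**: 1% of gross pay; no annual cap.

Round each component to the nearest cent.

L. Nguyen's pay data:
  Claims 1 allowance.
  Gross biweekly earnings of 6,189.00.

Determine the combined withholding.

Wage Tax: taxable = 6,189.00 − 1×182.00 = 6,007.00
  94.00 + 19.3% × (6,007.00 − 1,000.00) = 94.00 + 19.3% × 5,007.00 = 1,060.35
Training Fund Levy: 1.3% × 6,189.00 = 80.46
Health Levy: 1% × 6,189.00 = 61.89
Total: 1,060.35 + 80.46 + 61.89 = 1,202.70

1,202.70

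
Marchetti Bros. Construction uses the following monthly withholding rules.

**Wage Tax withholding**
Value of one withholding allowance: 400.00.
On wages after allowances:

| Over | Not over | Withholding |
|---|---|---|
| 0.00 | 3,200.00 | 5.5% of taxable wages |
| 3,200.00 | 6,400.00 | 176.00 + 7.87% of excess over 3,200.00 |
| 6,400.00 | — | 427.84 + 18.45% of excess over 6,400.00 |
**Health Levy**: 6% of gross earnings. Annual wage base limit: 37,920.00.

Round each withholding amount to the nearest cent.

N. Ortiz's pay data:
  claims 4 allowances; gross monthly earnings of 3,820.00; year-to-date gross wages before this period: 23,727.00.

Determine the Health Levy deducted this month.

229.20

Health Levy: 6% × 3,820.00 = 229.20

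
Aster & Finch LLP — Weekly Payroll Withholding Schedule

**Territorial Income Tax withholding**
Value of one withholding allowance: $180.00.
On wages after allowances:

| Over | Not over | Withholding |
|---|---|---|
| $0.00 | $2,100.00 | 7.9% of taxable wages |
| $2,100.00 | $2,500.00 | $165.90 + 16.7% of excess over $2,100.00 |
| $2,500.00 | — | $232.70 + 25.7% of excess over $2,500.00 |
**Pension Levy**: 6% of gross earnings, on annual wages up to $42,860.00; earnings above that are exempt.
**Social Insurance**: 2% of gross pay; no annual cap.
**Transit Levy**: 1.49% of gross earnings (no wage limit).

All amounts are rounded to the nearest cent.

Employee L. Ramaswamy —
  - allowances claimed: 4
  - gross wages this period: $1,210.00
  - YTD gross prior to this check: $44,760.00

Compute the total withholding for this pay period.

Territorial Income Tax: taxable = $1,210.00 − 4×$180.00 = $490.00
  7.9% × $490.00 = $38.71
Pension Levy: YTD $44,760.00 ≥ cap $42,860.00 → $0.00
Social Insurance: 2% × $1,210.00 = $24.20
Transit Levy: 1.49% × $1,210.00 = $18.03
Total: $38.71 + $0.00 + $24.20 + $18.03 = $80.94

$80.94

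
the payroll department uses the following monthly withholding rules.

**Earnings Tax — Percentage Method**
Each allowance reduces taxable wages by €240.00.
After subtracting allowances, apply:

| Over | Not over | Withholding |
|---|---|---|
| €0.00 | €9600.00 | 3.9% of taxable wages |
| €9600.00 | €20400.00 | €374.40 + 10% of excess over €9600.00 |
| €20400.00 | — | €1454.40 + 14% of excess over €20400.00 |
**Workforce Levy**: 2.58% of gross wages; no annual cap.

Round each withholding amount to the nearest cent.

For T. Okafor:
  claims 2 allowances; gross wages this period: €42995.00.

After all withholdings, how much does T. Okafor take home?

Earnings Tax: taxable = €42995.00 − 2×€240.00 = €42515.00
  €1454.40 + 14% × (€42515.00 − €20400.00) = €1454.40 + 14% × €22115.00 = €4550.50
Workforce Levy: 2.58% × €42995.00 = €1109.27
Total withheld: €4550.50 + €1109.27 = €5659.77
Net pay: €42995.00 − €5659.77 = €37335.23

€37335.23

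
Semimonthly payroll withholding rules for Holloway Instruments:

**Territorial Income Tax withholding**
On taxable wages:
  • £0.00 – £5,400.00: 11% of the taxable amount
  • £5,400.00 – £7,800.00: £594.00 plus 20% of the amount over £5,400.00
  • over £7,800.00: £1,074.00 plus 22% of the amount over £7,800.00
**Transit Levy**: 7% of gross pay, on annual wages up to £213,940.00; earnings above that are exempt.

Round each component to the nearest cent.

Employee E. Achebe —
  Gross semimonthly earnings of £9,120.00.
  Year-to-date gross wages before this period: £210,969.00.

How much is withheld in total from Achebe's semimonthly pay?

Territorial Income Tax: taxable = £9,120.00
  £1,074.00 + 22% × (£9,120.00 − £7,800.00) = £1,074.00 + 22% × £1,320.00 = £1,364.40
Transit Levy: cap £213,940.00 − YTD £210,969.00 = £2,971.00 subject; 7% × £2,971.00 = £207.97
Total: £1,364.40 + £207.97 = £1,572.37

£1,572.37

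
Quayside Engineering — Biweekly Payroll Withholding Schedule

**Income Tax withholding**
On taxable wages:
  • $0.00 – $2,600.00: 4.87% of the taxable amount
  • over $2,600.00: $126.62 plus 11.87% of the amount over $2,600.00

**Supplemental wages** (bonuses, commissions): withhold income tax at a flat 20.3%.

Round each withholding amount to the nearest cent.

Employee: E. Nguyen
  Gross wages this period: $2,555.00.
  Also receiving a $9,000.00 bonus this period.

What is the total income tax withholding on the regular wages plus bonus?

Income Tax: taxable = $2,555.00
  4.87% × $2,555.00 = $124.43
Supplemental (20.3% flat on bonus): 20.3% × $9,000.00 = $1,827.00
Total income tax: $124.43 + $1,827.00 = $1,951.43

$1,951.43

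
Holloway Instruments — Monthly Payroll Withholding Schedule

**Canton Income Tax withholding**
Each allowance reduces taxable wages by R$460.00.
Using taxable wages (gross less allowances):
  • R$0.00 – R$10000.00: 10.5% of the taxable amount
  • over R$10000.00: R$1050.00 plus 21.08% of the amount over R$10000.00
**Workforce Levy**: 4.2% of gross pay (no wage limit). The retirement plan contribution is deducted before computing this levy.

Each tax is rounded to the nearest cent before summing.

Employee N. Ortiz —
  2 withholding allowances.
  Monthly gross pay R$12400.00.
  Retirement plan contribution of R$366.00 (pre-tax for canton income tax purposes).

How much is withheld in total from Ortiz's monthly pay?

R$1790.26

Canton Income Tax: taxable = R$12400.00 − R$366.00 − 2×R$460.00 = R$11114.00
  R$1050.00 + 21.08% × (R$11114.00 − R$10000.00) = R$1050.00 + 21.08% × R$1114.00 = R$1284.83
Workforce Levy: 4.2% × R$12034.00 = R$505.43
Total: R$1284.83 + R$505.43 = R$1790.26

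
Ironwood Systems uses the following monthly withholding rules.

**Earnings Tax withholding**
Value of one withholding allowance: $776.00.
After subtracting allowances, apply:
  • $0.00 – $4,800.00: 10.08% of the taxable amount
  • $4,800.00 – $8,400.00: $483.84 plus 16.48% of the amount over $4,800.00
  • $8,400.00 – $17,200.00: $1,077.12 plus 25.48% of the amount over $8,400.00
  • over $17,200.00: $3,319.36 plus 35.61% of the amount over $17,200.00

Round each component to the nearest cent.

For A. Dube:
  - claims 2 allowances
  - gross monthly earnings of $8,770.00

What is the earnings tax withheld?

$882.33

Earnings Tax: taxable = $8,770.00 − 2×$776.00 = $7,218.00
  $483.84 + 16.48% × ($7,218.00 − $4,800.00) = $483.84 + 16.48% × $2,418.00 = $882.33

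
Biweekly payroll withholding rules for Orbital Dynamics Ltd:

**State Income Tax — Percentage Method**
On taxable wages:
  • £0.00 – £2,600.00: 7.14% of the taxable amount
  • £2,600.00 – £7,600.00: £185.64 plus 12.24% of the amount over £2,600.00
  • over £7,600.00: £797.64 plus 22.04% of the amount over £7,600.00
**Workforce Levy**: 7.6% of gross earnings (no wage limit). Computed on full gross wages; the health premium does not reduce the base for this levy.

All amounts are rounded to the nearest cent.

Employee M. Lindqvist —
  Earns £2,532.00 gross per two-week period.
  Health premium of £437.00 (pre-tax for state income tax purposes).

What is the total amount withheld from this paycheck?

£342.01

State Income Tax: taxable = £2,532.00 − £437.00 = £2,095.00
  7.14% × £2,095.00 = £149.58
Workforce Levy: 7.6% × £2,532.00 = £192.43
Total: £149.58 + £192.43 = £342.01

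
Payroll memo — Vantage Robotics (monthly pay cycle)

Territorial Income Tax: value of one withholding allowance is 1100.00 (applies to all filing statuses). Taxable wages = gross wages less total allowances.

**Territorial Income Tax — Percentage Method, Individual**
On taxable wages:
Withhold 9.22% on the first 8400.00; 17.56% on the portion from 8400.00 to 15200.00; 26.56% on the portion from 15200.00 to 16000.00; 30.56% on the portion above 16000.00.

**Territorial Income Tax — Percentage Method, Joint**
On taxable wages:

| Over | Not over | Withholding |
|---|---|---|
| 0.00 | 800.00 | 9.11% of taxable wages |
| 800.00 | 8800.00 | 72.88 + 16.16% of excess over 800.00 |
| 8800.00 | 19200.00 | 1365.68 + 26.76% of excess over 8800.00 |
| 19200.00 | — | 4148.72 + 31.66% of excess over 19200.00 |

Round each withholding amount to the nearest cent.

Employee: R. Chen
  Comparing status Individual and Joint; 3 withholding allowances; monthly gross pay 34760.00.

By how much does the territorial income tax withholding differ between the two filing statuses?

1124.62

Territorial Income Tax (Individual): taxable = 34760.00 − 3×1100.00 = 31460.00
  2181.04 + 30.56% × (31460.00 − 16000.00) = 2181.04 + 30.56% × 15460.00 = 6905.62
Territorial Income Tax (Joint): taxable = 34760.00 − 3×1100.00 = 31460.00
  4148.72 + 31.66% × (31460.00 − 19200.00) = 4148.72 + 31.66% × 12260.00 = 8030.24
Difference: |6905.62 − 8030.24| = 1124.62 (higher under Joint)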